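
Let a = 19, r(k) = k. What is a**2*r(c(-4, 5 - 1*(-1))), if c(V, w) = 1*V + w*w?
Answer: 11552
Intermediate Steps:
c(V, w) = V + w**2
a**2*r(c(-4, 5 - 1*(-1))) = 19**2*(-4 + (5 - 1*(-1))**2) = 361*(-4 + (5 + 1)**2) = 361*(-4 + 6**2) = 361*(-4 + 36) = 361*32 = 11552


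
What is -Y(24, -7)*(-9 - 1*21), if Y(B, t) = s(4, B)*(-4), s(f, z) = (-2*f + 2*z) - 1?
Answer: -4680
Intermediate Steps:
s(f, z) = -1 - 2*f + 2*z
Y(B, t) = 36 - 8*B (Y(B, t) = (-1 - 2*4 + 2*B)*(-4) = (-1 - 8 + 2*B)*(-4) = (-9 + 2*B)*(-4) = 36 - 8*B)
-Y(24, -7)*(-9 - 1*21) = -(36 - 8*24)*(-9 - 1*21) = -(36 - 192)*(-9 - 21) = -(-156)*(-30) = -1*4680 = -4680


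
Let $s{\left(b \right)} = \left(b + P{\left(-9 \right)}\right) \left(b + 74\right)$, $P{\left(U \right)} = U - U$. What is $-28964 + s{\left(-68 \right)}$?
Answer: $-29372$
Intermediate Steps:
$P{\left(U \right)} = 0$
$s{\left(b \right)} = b \left(74 + b\right)$ ($s{\left(b \right)} = \left(b + 0\right) \left(b + 74\right) = b \left(74 + b\right)$)
$-28964 + s{\left(-68 \right)} = -28964 - 68 \left(74 - 68\right) = -28964 - 408 = -29372$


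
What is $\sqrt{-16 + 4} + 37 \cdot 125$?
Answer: $4625 + 2 i \sqrt{3} \approx 4625.0 + 3.4641 i$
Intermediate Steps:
$\sqrt{-16 + 4} + 37 \cdot 125 = \sqrt{-12} + 4625 = 2 i \sqrt{3} + 4625 = 4625 + 2 i \sqrt{3}$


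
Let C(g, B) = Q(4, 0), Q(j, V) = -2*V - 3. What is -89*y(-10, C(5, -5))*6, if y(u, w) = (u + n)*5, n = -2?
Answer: 32040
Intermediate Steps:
Q(j, V) = -3 - 2*V
C(g, B) = -3 (C(g, B) = -3 - 2*0 = -3 + 0 = -3)
y(u, w) = -10 + 5*u (y(u, w) = (u - 2)*5 = (-2 + u)*5 = -10 + 5*u)
-89*y(-10, C(5, -5))*6 = -89*(-10 + 5*(-10))*6 = -89*(-10 - 50)*6 = -89*(-60)*6 = 5340*6 = 32040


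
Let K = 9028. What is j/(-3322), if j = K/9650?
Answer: -2257/8014325 ≈ -0.00028162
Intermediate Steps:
j = 4514/4825 (j = 9028/9650 = 9028*(1/9650) = 4514/4825 ≈ 0.93554)
j/(-3322) = (4514/4825)/(-3322) = (4514/4825)*(-1/3322) = -2257/8014325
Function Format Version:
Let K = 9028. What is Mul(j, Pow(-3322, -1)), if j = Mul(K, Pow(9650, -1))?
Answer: Rational(-2257, 8014325) ≈ -0.00028162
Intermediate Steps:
j = Rational(4514, 4825) (j = Mul(9028, Pow(9650, -1)) = Mul(9028, Rational(1, 9650)) = Rational(4514, 4825) ≈ 0.93554)
Mul(j, Pow(-3322, -1)) = Mul(Rational(4514, 4825), Pow(-3322, -1)) = Mul(Rational(4514, 4825), Rational(-1, 3322)) = Rational(-2257, 8014325)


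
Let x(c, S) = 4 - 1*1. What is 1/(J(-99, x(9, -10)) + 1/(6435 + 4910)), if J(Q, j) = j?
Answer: 11345/34036 ≈ 0.33332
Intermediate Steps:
x(c, S) = 3 (x(c, S) = 4 - 1 = 3)
1/(J(-99, x(9, -10)) + 1/(6435 + 4910)) = 1/(3 + 1/(6435 + 4910)) = 1/(3 + 1/11345) = 1/(34036/11345) = 11345/34036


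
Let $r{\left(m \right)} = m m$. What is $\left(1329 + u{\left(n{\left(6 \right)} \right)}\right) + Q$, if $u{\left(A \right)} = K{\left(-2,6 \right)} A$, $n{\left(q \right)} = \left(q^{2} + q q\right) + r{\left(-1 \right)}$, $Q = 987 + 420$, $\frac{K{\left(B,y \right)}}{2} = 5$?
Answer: $3466$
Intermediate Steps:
$K{\left(B,y \right)} = 10$ ($K{\left(B,y \right)} = 2 \cdot 5 = 10$)
$Q = 1407$
$r{\left(m \right)} = m^{2}$
$n{\left(q \right)} = 1 + 2 q^{2}$ ($n{\left(q \right)} = \left(q^{2} + q q\right) + \left(-1\right)^{2} = \left(q^{2} + q^{2}\right) + 1 = 2 q^{2} + 1 = 1 + 2 q^{2}$)
$u{\left(A \right)} = 10 A$
$\left(1329 + u{\left(n{\left(6 \right)} \right)}\right) + Q = \left(1329 + 10 \left(1 + 2 \cdot 6^{2}\right)\right) + 1407 = \left(1329 + 10 \left(1 + 2 \cdot 36\right)\right) + 1407 = \left(1329 + 10 \left(1 + 72\right)\right) + 1407 = \left(1329 + 10 \cdot 73\right) + 1407 = \left(1329 + 730\right) + 1407 = 2059 + 1407 = 3466$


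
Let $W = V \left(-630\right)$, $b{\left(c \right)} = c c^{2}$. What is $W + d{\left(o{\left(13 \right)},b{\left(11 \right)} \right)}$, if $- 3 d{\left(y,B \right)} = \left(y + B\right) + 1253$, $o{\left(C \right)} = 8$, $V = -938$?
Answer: $590076$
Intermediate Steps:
$b{\left(c \right)} = c^{3}$
$d{\left(y,B \right)} = - \frac{1253}{3} - \frac{B}{3} - \frac{y}{3}$ ($d{\left(y,B \right)} = - \frac{\left(y + B\right) + 1253}{3} = - \frac{\left(B + y\right) + 1253}{3} = - \frac{1253 + B + y}{3} = - \frac{1253}{3} - \frac{B}{3} - \frac{y}{3}$)
$W = 590940$ ($W = \left(-938\right) \left(-630\right) = 590940$)
$W + d{\left(o{\left(13 \right)},b{\left(11 \right)} \right)} = 590940 - \left(\frac{1261}{3} + \frac{1331}{3}\right) = 590940 - 864 = 590076$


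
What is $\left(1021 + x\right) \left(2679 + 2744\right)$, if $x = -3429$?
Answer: $-13058584$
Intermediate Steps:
$\left(1021 + x\right) \left(2679 + 2744\right) = \left(1021 - 3429\right) \left(2679 + 2744\right) = \left(-2408\right) 5423 = -13058584$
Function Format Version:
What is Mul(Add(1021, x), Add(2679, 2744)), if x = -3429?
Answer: -13058584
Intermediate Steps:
Mul(Add(1021, x), Add(2679, 2744)) = Mul(Add(1021, -3429), Add(2679, 2744)) = Mul(-2408, 5423) = -13058584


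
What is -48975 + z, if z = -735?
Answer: -49710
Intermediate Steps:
-48975 + z = -48975 - 735 = -49710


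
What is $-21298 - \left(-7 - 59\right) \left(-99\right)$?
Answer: $-27832$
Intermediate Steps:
$-21298 - \left(-7 - 59\right) \left(-99\right) = -21298 - \left(-66\right) \left(-99\right) = -21298 - 6534 = -27832$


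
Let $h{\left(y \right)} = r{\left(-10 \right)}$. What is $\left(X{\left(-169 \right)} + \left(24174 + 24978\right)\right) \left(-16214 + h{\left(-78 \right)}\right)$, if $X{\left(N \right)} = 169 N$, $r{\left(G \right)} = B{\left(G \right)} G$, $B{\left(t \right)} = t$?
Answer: $-331803374$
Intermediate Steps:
$r{\left(G \right)} = G^{2}$ ($r{\left(G \right)} = G G = G^{2}$)
$h{\left(y \right)} = 100$ ($h{\left(y \right)} = \left(-10\right)^{2} = 100$)
$\left(X{\left(-169 \right)} + \left(24174 + 24978\right)\right) \left(-16214 + h{\left(-78 \right)}\right) = \left(169 \left(-169\right) + \left(24174 + 24978\right)\right) \left(-16214 + 100\right) = \left(-28561 + 49152\right) \left(-16114\right) = 20591 \left(-16114\right) = -331803374$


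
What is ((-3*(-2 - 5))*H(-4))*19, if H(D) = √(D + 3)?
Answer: 399*I ≈ 399.0*I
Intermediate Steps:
H(D) = √(3 + D)
((-3*(-2 - 5))*H(-4))*19 = ((-3*(-2 - 5))*√(3 - 4))*19 = ((-3*(-7))*√(-1))*19 = (21*I)*19 = 399*I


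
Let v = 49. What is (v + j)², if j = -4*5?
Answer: 841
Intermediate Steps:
j = -20
(v + j)² = (49 - 20)² = 29² = 841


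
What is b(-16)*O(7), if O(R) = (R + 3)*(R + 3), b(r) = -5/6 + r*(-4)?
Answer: 18950/3 ≈ 6316.7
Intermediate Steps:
b(r) = -5/6 - 4*r (b(r) = -5*1/6 - 4*r = -5/6 - 4*r)
O(R) = (3 + R)**2 (O(R) = (3 + R)*(3 + R) = (3 + R)**2)
b(-16)*O(7) = (-5/6 - 4*(-16))*(3 + 7)**2 = (-5/6 + 64)*10**2 = (379/6)*100 = 18950/3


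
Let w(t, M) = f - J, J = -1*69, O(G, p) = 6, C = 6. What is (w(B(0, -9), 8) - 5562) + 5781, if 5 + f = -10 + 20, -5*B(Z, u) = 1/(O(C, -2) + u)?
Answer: 293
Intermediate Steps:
B(Z, u) = -1/(5*(6 + u))
J = -69
f = 5 (f = -5 + (-10 + 20) = -5 + 10 = 5)
w(t, M) = 74 (w(t, M) = 5 - 1*(-69) = 5 + 69 = 74)
(w(B(0, -9), 8) - 5562) + 5781 = (74 - 5562) + 5781 = -5488 + 5781 = 293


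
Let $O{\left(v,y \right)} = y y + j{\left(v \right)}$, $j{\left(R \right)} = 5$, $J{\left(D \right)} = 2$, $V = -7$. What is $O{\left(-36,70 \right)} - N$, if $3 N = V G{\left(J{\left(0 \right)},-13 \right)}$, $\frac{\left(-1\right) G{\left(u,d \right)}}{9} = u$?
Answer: $4863$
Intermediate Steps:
$G{\left(u,d \right)} = - 9 u$
$O{\left(v,y \right)} = 5 + y^{2}$ ($O{\left(v,y \right)} = y y + 5 = y^{2} + 5 = 5 + y^{2}$)
$N = 42$ ($N = \frac{\left(-7\right) \left(\left(-9\right) 2\right)}{3} = \frac{\left(-7\right) \left(-18\right)}{3} = \frac{1}{3} \cdot 126 = 42$)
$O{\left(-36,70 \right)} - N = \left(5 + 70^{2}\right) - 42 = \left(5 + 4900\right) - 42 = 4905 - 42 = 4863$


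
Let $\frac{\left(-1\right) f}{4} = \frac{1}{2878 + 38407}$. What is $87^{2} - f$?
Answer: $\frac{312486169}{41285} \approx 7569.0$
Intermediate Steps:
$f = - \frac{4}{41285}$ ($f = - \frac{4}{2878 + 38407} = - \frac{4}{41285} \approx -9.6887 \cdot 10^{-5}$)
$87^{2} - f = 87^{2} - - \frac{4}{41285} = 7569 + \frac{4}{41285} = \frac{312486169}{41285}$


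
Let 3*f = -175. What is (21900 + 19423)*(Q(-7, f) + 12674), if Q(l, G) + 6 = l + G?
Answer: 1562339984/3 ≈ 5.2078e+8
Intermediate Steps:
f = -175/3 (f = (⅓)*(-175) = -175/3 ≈ -58.333)
Q(l, G) = -6 + G + l (Q(l, G) = -6 + (l + G) = -6 + (G + l) = -6 + G + l)
(21900 + 19423)*(Q(-7, f) + 12674) = (21900 + 19423)*((-6 - 175/3 - 7) + 12674) = 41323*(-214/3 + 12674) = 41323*(37808/3) = 1562339984/3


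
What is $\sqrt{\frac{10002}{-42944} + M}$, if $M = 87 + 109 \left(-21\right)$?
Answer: $\frac{i \sqrt{63458274990}}{5368} \approx 46.928 i$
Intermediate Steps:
$M = -2202$ ($M = 87 - 2289 = -2202$)
$\sqrt{\frac{10002}{-42944} + M} = \sqrt{\frac{10002}{-42944} - 2202} = \sqrt{10002 \left(- \frac{1}{42944}\right) - 2202} = \sqrt{- \frac{5001}{21472} - 2202} = \sqrt{- \frac{47286345}{21472}} = \frac{i \sqrt{63458274990}}{5368}$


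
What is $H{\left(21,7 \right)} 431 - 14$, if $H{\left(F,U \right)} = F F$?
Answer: $190057$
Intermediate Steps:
$H{\left(F,U \right)} = F^{2}$
$H{\left(21,7 \right)} 431 - 14 = 21^{2} \cdot 431 - 14 = 441 \cdot 431 - 14 = 190071 - 14 = 190057$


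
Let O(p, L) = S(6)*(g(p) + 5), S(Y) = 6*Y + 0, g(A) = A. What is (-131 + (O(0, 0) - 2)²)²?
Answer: 995591809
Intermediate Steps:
S(Y) = 6*Y
O(p, L) = 180 + 36*p (O(p, L) = (6*6)*(p + 5) = 36*(5 + p) = 180 + 36*p)
(-131 + (O(0, 0) - 2)²)² = (-131 + ((180 + 36*0) - 2)²)² = (-131 + ((180 + 0) - 2)²)² = (-131 + (180 - 2)²)² = (-131 + 178²)² = (-131 + 31684)² = 31553² = 995591809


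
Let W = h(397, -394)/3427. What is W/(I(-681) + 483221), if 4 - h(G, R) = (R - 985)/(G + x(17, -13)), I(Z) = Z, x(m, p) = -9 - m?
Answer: 409/87644222740 ≈ 4.6666e-9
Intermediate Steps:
h(G, R) = 4 - (-985 + R)/(-26 + G) (h(G, R) = 4 - (R - 985)/(G + (-9 - 1*17)) = 4 - (-985 + R)/(G + (-9 - 17)) = 4 - (-985 + R)/(G - 26) = 4 - (-985 + R)/(-26 + G))
W = 409/181631 (W = ((881 - 1*(-394) + 4*397)/(-26 + 397))/3427 = ((881 + 394 + 1588)/371)*(1/3427) = ((1/371)*2863)*(1/3427) = (409/53)*(1/3427) = 409/181631 ≈ 0.0022518)
W/(I(-681) + 483221) = 409/(181631*(-681 + 483221)) = (409/181631)/482540 = (409/181631)*(1/482540) = 409/87644222740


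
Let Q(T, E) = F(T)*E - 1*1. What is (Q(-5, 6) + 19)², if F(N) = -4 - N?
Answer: 576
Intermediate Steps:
Q(T, E) = -1 + E*(-4 - T) (Q(T, E) = (-4 - T)*E - 1*1 = E*(-4 - T) - 1 = -1 + E*(-4 - T))
(Q(-5, 6) + 19)² = ((-1 - 1*6*(4 - 5)) + 19)² = ((-1 - 1*6*(-1)) + 19)² = ((-1 + 6) + 19)² = (5 + 19)² = 24² = 576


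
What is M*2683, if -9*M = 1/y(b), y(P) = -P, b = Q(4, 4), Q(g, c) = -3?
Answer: -2683/27 ≈ -99.370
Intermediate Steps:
b = -3
M = -1/27 (M = -1/(9*((-1*(-3)))) = -⅑/3 = -⅑*⅓ = -1/27 ≈ -0.037037)
M*2683 = -1/27*2683 = -2683/27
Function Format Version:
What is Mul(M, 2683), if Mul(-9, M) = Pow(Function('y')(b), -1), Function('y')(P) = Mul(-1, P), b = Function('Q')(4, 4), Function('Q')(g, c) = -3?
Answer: Rational(-2683, 27) ≈ -99.370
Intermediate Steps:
b = -3
M = Rational(-1, 27) (M = Mul(Rational(-1, 9), Pow(Mul(-1, -3), -1)) = Mul(Rational(-1, 9), Pow(3, -1)) = Mul(Rational(-1, 9), Rational(1, 3)) = Rational(-1, 27) ≈ -0.037037)
Mul(M, 2683) = Mul(Rational(-1, 27), 2683) = Rational(-2683, 27)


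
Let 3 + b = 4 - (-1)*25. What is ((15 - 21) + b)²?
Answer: 400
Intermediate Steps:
b = 26 (b = -3 + (4 - (-1)*25) = -3 + (4 - 1*(-25)) = -3 + (4 + 25) = -3 + 29 = 26)
((15 - 21) + b)² = ((15 - 21) + 26)² = (-6 + 26)² = 20² = 400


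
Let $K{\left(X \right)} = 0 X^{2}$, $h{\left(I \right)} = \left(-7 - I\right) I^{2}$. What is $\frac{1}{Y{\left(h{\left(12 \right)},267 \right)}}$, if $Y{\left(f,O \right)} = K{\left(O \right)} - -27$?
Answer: $\frac{1}{27} \approx 0.037037$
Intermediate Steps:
$h{\left(I \right)} = I^{2} \left(-7 - I\right)$
$K{\left(X \right)} = 0$
$Y{\left(f,O \right)} = 27$ ($Y{\left(f,O \right)} = 0 - -27 = 0 + 27 = 27$)
$\frac{1}{Y{\left(h{\left(12 \right)},267 \right)}} = \frac{1}{27}$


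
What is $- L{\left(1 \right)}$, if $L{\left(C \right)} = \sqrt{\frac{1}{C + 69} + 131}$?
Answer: $- \frac{3 \sqrt{71330}}{70} \approx -11.446$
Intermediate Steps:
$L{\left(C \right)} = \sqrt{131 + \frac{1}{69 + C}}$ ($L{\left(C \right)} = \sqrt{\frac{1}{69 + C} + 131} = \sqrt{131 + \frac{1}{69 + C}}$)
$- L{\left(1 \right)} = - \sqrt{\frac{9040 + 131 \cdot 1}{69 + 1}} = - \sqrt{\frac{9040 + 131}{70}} = - \sqrt{\frac{1}{70} \cdot 9171} = - \sqrt{\frac{9171}{70}} = - \frac{3 \sqrt{71330}}{70}$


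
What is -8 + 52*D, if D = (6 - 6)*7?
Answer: -8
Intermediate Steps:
D = 0 (D = 0*7 = 0)
-8 + 52*D = -8 + 52*0 = -8 + 0 = -8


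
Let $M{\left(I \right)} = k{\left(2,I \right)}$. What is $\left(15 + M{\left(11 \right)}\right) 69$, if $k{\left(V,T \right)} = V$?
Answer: $1173$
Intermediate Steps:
$M{\left(I \right)} = 2$
$\left(15 + M{\left(11 \right)}\right) 69 = \left(15 + 2\right) 69 = 17 \cdot 69 = 1173$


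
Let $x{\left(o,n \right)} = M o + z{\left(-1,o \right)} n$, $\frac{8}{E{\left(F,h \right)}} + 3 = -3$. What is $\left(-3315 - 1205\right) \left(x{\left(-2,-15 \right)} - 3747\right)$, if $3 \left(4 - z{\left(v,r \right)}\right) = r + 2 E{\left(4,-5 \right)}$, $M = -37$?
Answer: $\frac{50935880}{3} \approx 1.6979 \cdot 10^{7}$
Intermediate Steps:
$E{\left(F,h \right)} = - \frac{4}{3}$ ($E{\left(F,h \right)} = \frac{8}{-3 - 3} = \frac{8}{-6} = 8 \left(- \frac{1}{6}\right) = - \frac{4}{3}$)
$z{\left(v,r \right)} = \frac{44}{9} - \frac{r}{3}$ ($z{\left(v,r \right)} = 4 - \frac{r + 2 \left(- \frac{4}{3}\right)}{3} = 4 - \frac{r - \frac{8}{3}}{3} = 4 - \frac{- \frac{8}{3} + r}{3} = 4 - \left(- \frac{8}{9} + \frac{r}{3}\right) = \frac{44}{9} - \frac{r}{3}$)
$x{\left(o,n \right)} = - 37 o + n \left(\frac{44}{9} - \frac{o}{3}\right)$ ($x{\left(o,n \right)} = - 37 o + \left(\frac{44}{9} - \frac{o}{3}\right) n = - 37 o + n \left(\frac{44}{9} - \frac{o}{3}\right)$)
$\left(-3315 - 1205\right) \left(x{\left(-2,-15 \right)} - 3747\right) = \left(-3315 - 1205\right) \left(\left(\left(-37\right) \left(-2\right) - - \frac{5 \left(-44 + 3 \left(-2\right)\right)}{3}\right) - 3747\right) = - 4520 \left(\left(74 - - \frac{5 \left(-44 - 6\right)}{3}\right) - 3747\right) = - 4520 \left(\left(74 - \left(- \frac{5}{3}\right) \left(-50\right)\right) - 3747\right) = - 4520 \left(\left(74 - \frac{250}{3}\right) - 3747\right) = - 4520 \left(- \frac{28}{3} - 3747\right) = \left(-4520\right) \left(- \frac{11269}{3}\right) = \frac{50935880}{3}$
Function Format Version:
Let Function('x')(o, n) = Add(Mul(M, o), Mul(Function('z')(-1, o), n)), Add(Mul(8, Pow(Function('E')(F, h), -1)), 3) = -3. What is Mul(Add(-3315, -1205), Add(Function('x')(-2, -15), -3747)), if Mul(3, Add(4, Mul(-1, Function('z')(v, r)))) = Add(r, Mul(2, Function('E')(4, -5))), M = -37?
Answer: Rational(50935880, 3) ≈ 1.6979e+7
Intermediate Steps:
Function('E')(F, h) = Rational(-4, 3) (Function('E')(F, h) = Mul(8, Pow(Add(-3, -3), -1)) = Mul(8, Pow(-6, -1)) = Mul(8, Rational(-1, 6)) = Rational(-4, 3))
Function('z')(v, r) = Add(Rational(44, 9), Mul(Rational(-1, 3), r)) (Function('z')(v, r) = Add(4, Mul(Rational(-1, 3), Add(r, Mul(2, Rational(-4, 3))))) = Add(4, Mul(Rational(-1, 3), Add(r, Rational(-8, 3)))) = Add(4, Mul(Rational(-1, 3), Add(Rational(-8, 3), r))) = Add(4, Add(Rational(8, 9), Mul(Rational(-1, 3), r))) = Add(Rational(44, 9), Mul(Rational(-1, 3), r)))
Function('x')(o, n) = Add(Mul(-37, o), Mul(n, Add(Rational(44, 9), Mul(Rational(-1, 3), o)))) (Function('x')(o, n) = Add(Mul(-37, o), Mul(Add(Rational(44, 9), Mul(Rational(-1, 3), o)), n)) = Add(Mul(-37, o), Mul(n, Add(Rational(44, 9), Mul(Rational(-1, 3), o)))))
Mul(Add(-3315, -1205), Add(Function('x')(-2, -15), -3747)) = Mul(Add(-3315, -1205), Add(Add(Mul(-37, -2), Mul(Rational(-1, 9), -15, Add(-44, Mul(3, -2)))), -3747)) = Mul(-4520, Add(Add(74, Mul(Rational(-1, 9), -15, Add(-44, -6))), -3747)) = Mul(-4520, Add(Add(74, Mul(Rational(-1, 9), -15, -50)), -3747)) = Mul(-4520, Add(Add(74, Rational(-250, 3)), -3747)) = Mul(-4520, Add(Rational(-28, 3), -3747)) = Mul(-4520, Rational(-11269, 3)) = Rational(50935880, 3)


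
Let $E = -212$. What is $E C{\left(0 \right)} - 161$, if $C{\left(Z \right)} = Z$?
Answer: $-161$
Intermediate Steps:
$E C{\left(0 \right)} - 161 = \left(-212\right) 0 - 161 = 0 - 161 = -161$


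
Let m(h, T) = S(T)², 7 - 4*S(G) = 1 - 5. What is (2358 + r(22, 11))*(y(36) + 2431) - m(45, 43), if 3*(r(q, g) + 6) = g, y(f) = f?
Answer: 278948261/48 ≈ 5.8114e+6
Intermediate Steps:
r(q, g) = -6 + g/3
S(G) = 11/4 (S(G) = 7/4 - (1 - 5)/4 = 7/4 - ¼*(-4) = 7/4 + 1 = 11/4)
m(h, T) = 121/16 (m(h, T) = (11/4)² = 121/16)
(2358 + r(22, 11))*(y(36) + 2431) - m(45, 43) = (2358 + (-6 + (⅓)*11))*(36 + 2431) - 1*121/16 = (2358 + (-6 + 11/3))*2467 - 121/16 = (2358 - 7/3)*2467 - 121/16 = (7067/3)*2467 - 121/16 = 17434289/3 - 121/16 = 278948261/48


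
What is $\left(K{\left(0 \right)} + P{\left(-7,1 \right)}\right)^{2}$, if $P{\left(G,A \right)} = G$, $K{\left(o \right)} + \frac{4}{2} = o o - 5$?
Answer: $196$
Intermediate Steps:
$K{\left(o \right)} = -7 + o^{2}$ ($K{\left(o \right)} = -2 + \left(o o - 5\right) = -2 + \left(o^{2} - 5\right) = -2 + \left(-5 + o^{2}\right) = -7 + o^{2}$)
$\left(K{\left(0 \right)} + P{\left(-7,1 \right)}\right)^{2} = \left(\left(-7 + 0^{2}\right) - 7\right)^{2} = \left(\left(-7 + 0\right) - 7\right)^{2} = \left(-7 - 7\right)^{2} = \left(-14\right)^{2} = 196$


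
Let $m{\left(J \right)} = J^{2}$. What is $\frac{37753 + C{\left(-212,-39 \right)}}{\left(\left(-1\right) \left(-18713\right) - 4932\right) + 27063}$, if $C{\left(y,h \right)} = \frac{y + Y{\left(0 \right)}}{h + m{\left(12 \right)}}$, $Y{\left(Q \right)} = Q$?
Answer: $\frac{3963853}{4288620} \approx 0.92427$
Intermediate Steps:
$C{\left(y,h \right)} = \frac{y}{144 + h}$ ($C{\left(y,h \right)} = \frac{y + 0}{h + 12^{2}} = \frac{y}{h + 144} = \frac{y}{144 + h}$)
$\frac{37753 + C{\left(-212,-39 \right)}}{\left(\left(-1\right) \left(-18713\right) - 4932\right) + 27063} = \frac{37753 - \frac{212}{144 - 39}}{\left(\left(-1\right) \left(-18713\right) - 4932\right) + 27063} = \frac{37753 - \frac{212}{105}}{\left(18713 - 4932\right) + 27063} = \frac{37753 - \frac{212}{105}}{13781 + 27063} = \frac{37753 - \frac{212}{105}}{40844} = \frac{3963853}{105} \cdot \frac{1}{40844} = \frac{3963853}{4288620}$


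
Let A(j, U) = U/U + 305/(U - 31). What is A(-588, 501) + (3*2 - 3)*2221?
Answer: 626477/94 ≈ 6664.6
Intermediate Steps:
A(j, U) = 1 + 305/(-31 + U)
A(-588, 501) + (3*2 - 3)*2221 = (274 + 501)/(-31 + 501) + (3*2 - 3)*2221 = 775/470 + (6 - 3)*2221 = (1/470)*775 + 3*2221 = 155/94 + 6663 = 626477/94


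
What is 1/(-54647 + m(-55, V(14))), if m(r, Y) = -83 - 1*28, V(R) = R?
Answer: -1/54758 ≈ -1.8262e-5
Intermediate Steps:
m(r, Y) = -111 (m(r, Y) = -83 - 28 = -111)
1/(-54647 + m(-55, V(14))) = 1/(-54647 - 111) = 1/(-54758) = -1/54758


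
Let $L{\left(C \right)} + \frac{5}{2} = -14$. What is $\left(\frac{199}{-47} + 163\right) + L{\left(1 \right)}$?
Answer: $\frac{13373}{94} \approx 142.27$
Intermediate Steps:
$L{\left(C \right)} = - \frac{33}{2}$ ($L{\left(C \right)} = - \frac{5}{2} - 14 = - \frac{33}{2}$)
$\left(\frac{199}{-47} + 163\right) + L{\left(1 \right)} = \left(\frac{199}{-47} + 163\right) - \frac{33}{2} = \left(199 \left(- \frac{1}{47}\right) + 163\right) - \frac{33}{2} = \left(- \frac{199}{47} + 163\right) - \frac{33}{2} = \frac{7462}{47} - \frac{33}{2} = \frac{13373}{94}$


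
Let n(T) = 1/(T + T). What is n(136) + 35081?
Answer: 9542033/272 ≈ 35081.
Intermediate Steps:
n(T) = 1/(2*T)
n(136) + 35081 = (½)/136 + 35081 = (½)*(1/136) + 35081 = 1/272 + 35081 = 9542033/272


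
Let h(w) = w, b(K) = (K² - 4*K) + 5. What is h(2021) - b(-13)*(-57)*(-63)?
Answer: -809545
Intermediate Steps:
b(K) = 5 + K² - 4*K
h(2021) - b(-13)*(-57)*(-63) = 2021 - (5 + (-13)² - 4*(-13))*(-57)*(-63) = 2021 - (5 + 169 + 52)*(-57)*(-63) = 2021 - 226*(-57)*(-63) = 2021 - (-12882)*(-63) = 2021 - 1*811566 = 2021 - 811566 = -809545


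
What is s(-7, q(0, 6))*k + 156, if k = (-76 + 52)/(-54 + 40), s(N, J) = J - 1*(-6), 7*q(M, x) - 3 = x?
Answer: 8256/49 ≈ 168.49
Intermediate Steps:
q(M, x) = 3/7 + x/7
s(N, J) = 6 + J (s(N, J) = J + 6 = 6 + J)
k = 12/7 (k = -24/(-14) = -24*(-1/14) = 12/7 ≈ 1.7143)
s(-7, q(0, 6))*k + 156 = (6 + (3/7 + (1/7)*6))*(12/7) + 156 = (6 + (3/7 + 6/7))*(12/7) + 156 = (6 + 9/7)*(12/7) + 156 = (51/7)*(12/7) + 156 = 612/49 + 156 = 8256/49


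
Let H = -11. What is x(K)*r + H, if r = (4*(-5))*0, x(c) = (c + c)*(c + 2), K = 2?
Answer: -11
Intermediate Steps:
x(c) = 2*c*(2 + c) (x(c) = (2*c)*(2 + c) = 2*c*(2 + c))
r = 0 (r = -20*0 = 0)
x(K)*r + H = (2*2*(2 + 2))*0 - 11 = (2*2*4)*0 - 11 = 16*0 - 11 = 0 - 11 = -11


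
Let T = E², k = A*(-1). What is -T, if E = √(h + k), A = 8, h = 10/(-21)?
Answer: 178/21 ≈ 8.4762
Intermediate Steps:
h = -10/21 (h = 10*(-1/21) = -10/21 ≈ -0.47619)
k = -8 (k = 8*(-1) = -8)
E = I*√3738/21 (E = √(-10/21 - 8) = √(-178/21) = I*√3738/21 ≈ 2.9114*I)
T = -178/21 (T = (I*√3738/21)² = -178/21 ≈ -8.4762)
-T = -1*(-178/21) = 178/21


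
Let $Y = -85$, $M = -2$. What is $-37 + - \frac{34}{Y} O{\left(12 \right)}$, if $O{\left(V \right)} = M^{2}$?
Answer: $- \frac{177}{5} \approx -35.4$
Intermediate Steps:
$O{\left(V \right)} = 4$ ($O{\left(V \right)} = \left(-2\right)^{2} = 4$)
$-37 + - \frac{34}{Y} O{\left(12 \right)} = -37 + - \frac{34}{-85} \cdot 4 = -37 + \left(-34\right) \left(- \frac{1}{85}\right) 4 = -37 + \frac{2}{5} \cdot 4 = -37 + \frac{8}{5} = - \frac{177}{5}$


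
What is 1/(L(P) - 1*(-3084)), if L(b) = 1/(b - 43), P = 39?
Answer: 4/12335 ≈ 0.00032428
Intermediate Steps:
L(b) = 1/(-43 + b)
1/(L(P) - 1*(-3084)) = 1/(1/(-43 + 39) - 1*(-3084)) = 1/(1/(-4) + 3084) = 1/(-1/4 + 3084) = 1/(12335/4) = 4/12335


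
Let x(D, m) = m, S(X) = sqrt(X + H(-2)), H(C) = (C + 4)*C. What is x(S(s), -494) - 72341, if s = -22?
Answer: -72835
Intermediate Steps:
H(C) = C*(4 + C) (H(C) = (4 + C)*C = C*(4 + C))
S(X) = sqrt(-4 + X) (S(X) = sqrt(X - 2*(4 - 2)) = sqrt(X - 2*2) = sqrt(X - 4) = sqrt(-4 + X))
x(S(s), -494) - 72341 = -494 - 72341 = -72835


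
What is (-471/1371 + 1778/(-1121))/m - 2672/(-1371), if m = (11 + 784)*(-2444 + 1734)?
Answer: 187856313781/96388680550 ≈ 1.9489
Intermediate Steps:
m = -564450 (m = 795*(-710) = -564450)
(-471/1371 + 1778/(-1121))/m - 2672/(-1371) = (-471/1371 + 1778/(-1121))/(-564450) - 2672/(-1371) = (-471*1/1371 + 1778*(-1/1121))*(-1/564450) - 2672*(-1/1371) = (-157/457 - 1778/1121)*(-1/564450) + 2672/1371 = -988543/512297*(-1/564450) + 2672/1371 = 988543/289166041650 + 2672/1371 = 187856313781/96388680550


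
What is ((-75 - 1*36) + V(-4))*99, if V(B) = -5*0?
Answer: -10989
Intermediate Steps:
V(B) = 0
((-75 - 1*36) + V(-4))*99 = ((-75 - 1*36) + 0)*99 = ((-75 - 36) + 0)*99 = (-111 + 0)*99 = -111*99 = -10989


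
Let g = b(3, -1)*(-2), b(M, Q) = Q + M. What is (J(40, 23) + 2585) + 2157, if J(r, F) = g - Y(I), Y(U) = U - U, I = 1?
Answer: 4738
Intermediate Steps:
b(M, Q) = M + Q
Y(U) = 0
g = -4 (g = (3 - 1)*(-2) = 2*(-2) = -4)
J(r, F) = -4 (J(r, F) = -4 - 1*0 = -4 + 0 = -4)
(J(40, 23) + 2585) + 2157 = (-4 + 2585) + 2157 = 2581 + 2157 = 4738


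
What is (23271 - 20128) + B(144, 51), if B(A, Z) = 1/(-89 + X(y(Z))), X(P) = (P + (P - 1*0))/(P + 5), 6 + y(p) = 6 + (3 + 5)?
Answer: 3586150/1141 ≈ 3143.0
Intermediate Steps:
y(p) = 8 (y(p) = -6 + (6 + (3 + 5)) = -6 + (6 + 8) = -6 + 14 = 8)
X(P) = 2*P/(5 + P) (X(P) = (P + (P + 0))/(5 + P) = (P + P)/(5 + P) = (2*P)/(5 + P) = 2*P/(5 + P))
B(A, Z) = -13/1141 (B(A, Z) = 1/(-89 + 2*8/(5 + 8)) = 1/(-89 + 2*8/13) = 1/(-89 + 2*8*(1/13)) = 1/(-89 + 16/13) = 1/(-1141/13) = -13/1141)
(23271 - 20128) + B(144, 51) = (23271 - 20128) - 13/1141 = 3143 - 13/1141 = 3586150/1141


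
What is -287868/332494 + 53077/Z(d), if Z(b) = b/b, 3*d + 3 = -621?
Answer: 8823748085/166247 ≈ 53076.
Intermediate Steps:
d = -208 (d = -1 + (⅓)*(-621) = -1 - 207 = -208)
Z(b) = 1
-287868/332494 + 53077/Z(d) = -287868/332494 + 53077/1 = -287868*1/332494 + 53077*1 = -143934/166247 + 53077 = 8823748085/166247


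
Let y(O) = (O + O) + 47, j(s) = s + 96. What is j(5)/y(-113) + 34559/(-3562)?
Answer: -6545823/637598 ≈ -10.266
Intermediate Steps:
j(s) = 96 + s
y(O) = 47 + 2*O (y(O) = 2*O + 47 = 47 + 2*O)
j(5)/y(-113) + 34559/(-3562) = (96 + 5)/(47 + 2*(-113)) + 34559/(-3562) = 101/(47 - 226) + 34559*(-1/3562) = 101/(-179) - 34559/3562 = 101*(-1/179) - 34559/3562 = -101/179 - 34559/3562 = -6545823/637598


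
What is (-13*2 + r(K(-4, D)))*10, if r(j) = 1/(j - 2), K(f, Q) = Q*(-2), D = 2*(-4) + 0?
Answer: -1815/7 ≈ -259.29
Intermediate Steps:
D = -8 (D = -8 + 0 = -8)
K(f, Q) = -2*Q
r(j) = 1/(-2 + j)
(-13*2 + r(K(-4, D)))*10 = (-13*2 + 1/(-2 - 2*(-8)))*10 = (-26 + 1/(-2 + 16))*10 = (-26 + 1/14)*10 = -363/14*10 = -1815/7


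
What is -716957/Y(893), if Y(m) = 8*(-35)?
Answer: 716957/280 ≈ 2560.6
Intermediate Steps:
Y(m) = -280
-716957/Y(893) = -716957/(-280) = -716957*(-1/280) = 716957/280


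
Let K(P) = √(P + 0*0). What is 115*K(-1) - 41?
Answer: -41 + 115*I ≈ -41.0 + 115.0*I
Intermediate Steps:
K(P) = √P (K(P) = √(P + 0) = √P)
115*K(-1) - 41 = 115*√(-1) - 41 = 115*I - 41 = -41 + 115*I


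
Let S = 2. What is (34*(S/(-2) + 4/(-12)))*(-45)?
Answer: 2040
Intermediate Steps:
(34*(S/(-2) + 4/(-12)))*(-45) = (34*(2/(-2) + 4/(-12)))*(-45) = (34*(2*(-½) + 4*(-1/12)))*(-45) = (34*(-1 - ⅓))*(-45) = (34*(-4/3))*(-45) = -136/3*(-45) = 2040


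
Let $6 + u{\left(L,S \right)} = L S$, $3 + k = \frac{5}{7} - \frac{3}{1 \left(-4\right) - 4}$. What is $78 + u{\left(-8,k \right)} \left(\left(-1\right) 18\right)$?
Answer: $- \frac{624}{7} \approx -89.143$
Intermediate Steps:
$k = - \frac{107}{56}$ ($k = -3 + \left(\frac{5}{7} - \frac{3}{1 \left(-4\right) - 4}\right) = -3 + \left(5 \cdot \frac{1}{7} - \frac{3}{-4 - 4}\right) = -3 + \left(\frac{5}{7} - \frac{3}{-8}\right) = -3 + \left(\frac{5}{7} - - \frac{3}{8}\right) = -3 + \left(\frac{5}{7} + \frac{3}{8}\right) = -3 + \frac{61}{56} = - \frac{107}{56} \approx -1.9107$)
$u{\left(L,S \right)} = -6 + L S$
$78 + u{\left(-8,k \right)} \left(\left(-1\right) 18\right) = 78 + \left(-6 - - \frac{107}{7}\right) \left(\left(-1\right) 18\right) = 78 + \left(-6 + \frac{107}{7}\right) \left(-18\right) = 78 + \frac{65}{7} \left(-18\right) = 78 - \frac{1170}{7} = - \frac{624}{7}$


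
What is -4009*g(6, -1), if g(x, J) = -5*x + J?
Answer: 124279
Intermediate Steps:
g(x, J) = J - 5*x
-4009*g(6, -1) = -4009*(-1 - 5*6) = -4009*(-1 - 30) = -4009*(-31) = 124279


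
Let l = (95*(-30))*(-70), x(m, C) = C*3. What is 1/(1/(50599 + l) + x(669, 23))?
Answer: 250099/17256832 ≈ 0.014493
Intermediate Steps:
x(m, C) = 3*C
l = 199500 (l = -2850*(-70) = 199500)
1/(1/(50599 + l) + x(669, 23)) = 1/(1/(50599 + 199500) + 3*23) = 1/(1/250099 + 69) = 1/(17256832/250099) = 250099/17256832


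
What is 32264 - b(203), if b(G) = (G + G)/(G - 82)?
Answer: 3903538/121 ≈ 32261.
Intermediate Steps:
b(G) = 2*G/(-82 + G) (b(G) = (2*G)/(-82 + G) = 2*G/(-82 + G))
32264 - b(203) = 32264 - 2*203/(-82 + 203) = 32264 - 2*203/121 = 32264 - 1*406/121 = 32264 - 406/121 = 3903538/121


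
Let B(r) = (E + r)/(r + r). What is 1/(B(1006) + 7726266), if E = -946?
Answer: 503/3886311813 ≈ 1.2943e-7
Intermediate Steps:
B(r) = (-946 + r)/(2*r) (B(r) = (-946 + r)/(r + r) = (-946 + r)/((2*r)) = (-946 + r)*(1/(2*r)) = (-946 + r)/(2*r))
1/(B(1006) + 7726266) = 1/((½)*(-946 + 1006)/1006 + 7726266) = 1/((½)*(1/1006)*60 + 7726266) = 1/(15/503 + 7726266) = 1/(3886311813/503) = 503/3886311813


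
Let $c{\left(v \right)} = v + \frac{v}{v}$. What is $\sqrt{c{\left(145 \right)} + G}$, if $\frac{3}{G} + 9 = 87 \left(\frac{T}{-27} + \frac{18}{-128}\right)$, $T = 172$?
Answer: $\frac{\sqrt{16040114405810}}{331463} \approx 12.083$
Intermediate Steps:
$c{\left(v \right)} = 1 + v$ ($c{\left(v \right)} = v + 1 = 1 + v$)
$G = - \frac{1728}{331463}$ ($G = \frac{3}{-9 + 87 \left(\frac{172}{-27} + \frac{18}{-128}\right)} = \frac{3}{-9 + 87 \left(172 \left(- \frac{1}{27}\right) + 18 \left(- \frac{1}{128}\right)\right)} = \frac{3}{-9 + 87 \left(- \frac{172}{27} - \frac{9}{64}\right)} = \frac{3}{-9 + 87 \left(- \frac{11251}{1728}\right)} = \frac{3}{-9 - \frac{326279}{576}} = \frac{3}{- \frac{331463}{576}} = 3 \left(- \frac{576}{331463}\right) = - \frac{1728}{331463} \approx -0.0052133$)
$\sqrt{c{\left(145 \right)} + G} = \sqrt{\left(1 + 145\right) - \frac{1728}{331463}} = \sqrt{146 - \frac{1728}{331463}} = \sqrt{\frac{48391870}{331463}} = \frac{\sqrt{16040114405810}}{331463}$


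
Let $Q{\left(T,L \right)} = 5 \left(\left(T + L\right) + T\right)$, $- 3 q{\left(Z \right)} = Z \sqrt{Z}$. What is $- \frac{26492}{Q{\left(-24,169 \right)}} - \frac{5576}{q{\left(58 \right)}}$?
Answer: $- \frac{26492}{605} + \frac{4182 \sqrt{58}}{841} \approx -5.9178$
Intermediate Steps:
$q{\left(Z \right)} = - \frac{Z^{\frac{3}{2}}}{3}$ ($q{\left(Z \right)} = - \frac{Z \sqrt{Z}}{3} = - \frac{Z^{\frac{3}{2}}}{3}$)
$Q{\left(T,L \right)} = 5 L + 10 T$ ($Q{\left(T,L \right)} = 5 \left(\left(L + T\right) + T\right) = 5 \left(L + 2 T\right) = 5 L + 10 T$)
$- \frac{26492}{Q{\left(-24,169 \right)}} - \frac{5576}{q{\left(58 \right)}} = - \frac{26492}{5 \cdot 169 + 10 \left(-24\right)} - \frac{5576}{\left(- \frac{1}{3}\right) 58^{\frac{3}{2}}} = - \frac{26492}{845 - 240} - \frac{5576}{\left(- \frac{1}{3}\right) 58 \sqrt{58}} = - \frac{26492}{605} - \frac{5576}{\left(- \frac{58}{3}\right) \sqrt{58}} = \left(-26492\right) \frac{1}{605} - 5576 \left(- \frac{3 \sqrt{58}}{3364}\right) = - \frac{26492}{605} + \frac{4182 \sqrt{58}}{841}$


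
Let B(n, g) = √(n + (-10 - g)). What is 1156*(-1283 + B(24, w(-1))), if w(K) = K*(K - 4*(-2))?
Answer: -1483148 + 1156*√21 ≈ -1.4779e+6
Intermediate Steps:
w(K) = K*(8 + K) (w(K) = K*(K + 8) = K*(8 + K))
B(n, g) = √(-10 + n - g)
1156*(-1283 + B(24, w(-1))) = 1156*(-1283 + √(-10 + 24 - (-1)*(8 - 1))) = 1156*(-1283 + √(-10 + 24 - (-1)*7)) = 1156*(-1283 + √(-10 + 24 - 1*(-7))) = 1156*(-1283 + √(-10 + 24 + 7)) = 1156*(-1283 + √21) = -1483148 + 1156*√21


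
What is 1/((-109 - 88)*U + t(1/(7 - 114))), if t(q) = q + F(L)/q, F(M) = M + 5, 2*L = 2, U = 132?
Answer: -107/2851123 ≈ -3.7529e-5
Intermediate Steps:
L = 1 (L = (½)*2 = 1)
F(M) = 5 + M
t(q) = q + 6/q (t(q) = q + (5 + 1)/q = q + 6/q)
1/((-109 - 88)*U + t(1/(7 - 114))) = 1/((-109 - 88)*132 + (1/(7 - 114) + 6/(1/(7 - 114)))) = 1/(-197*132 + (1/(-107) + 6/(1/(-107)))) = 1/(-26004 + (-1/107 + 6/(-1/107))) = 1/(-26004 + (-1/107 + 6*(-107))) = 1/(-26004 + (-1/107 - 642)) = 1/(-26004 - 68695/107) = 1/(-2851123/107) = -107/2851123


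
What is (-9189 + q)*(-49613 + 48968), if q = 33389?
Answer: -15609000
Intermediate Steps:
(-9189 + q)*(-49613 + 48968) = (-9189 + 33389)*(-49613 + 48968) = 24200*(-645) = -15609000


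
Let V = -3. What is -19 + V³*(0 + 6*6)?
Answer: -991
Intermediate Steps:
-19 + V³*(0 + 6*6) = -19 + (-3)³*(0 + 6*6) = -19 - 27*(0 + 36) = -19 - 27*36 = -19 - 972 = -991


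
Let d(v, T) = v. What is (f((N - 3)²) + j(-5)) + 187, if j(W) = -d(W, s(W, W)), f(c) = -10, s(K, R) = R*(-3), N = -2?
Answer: 182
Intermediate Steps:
s(K, R) = -3*R
j(W) = -W
(f((N - 3)²) + j(-5)) + 187 = (-10 - 1*(-5)) + 187 = (-10 + 5) + 187 = -5 + 187 = 182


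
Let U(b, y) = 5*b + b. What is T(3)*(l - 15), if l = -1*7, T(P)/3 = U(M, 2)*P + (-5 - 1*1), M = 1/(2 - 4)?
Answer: 990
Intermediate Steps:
M = -½ (M = 1/(-2) = -½ ≈ -0.50000)
U(b, y) = 6*b
T(P) = -18 - 9*P (T(P) = 3*((6*(-½))*P + (-5 - 1*1)) = 3*(-3*P + (-5 - 1)) = 3*(-3*P - 6) = 3*(-6 - 3*P) = -18 - 9*P)
l = -7
T(3)*(l - 15) = (-18 - 9*3)*(-7 - 15) = (-18 - 27)*(-22) = -45*(-22) = 990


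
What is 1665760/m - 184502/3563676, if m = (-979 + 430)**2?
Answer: 36300122509/6630219198 ≈ 5.4750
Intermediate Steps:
m = 301401 (m = (-549)**2 = 301401)
1665760/m - 184502/3563676 = 1665760/301401 - 184502/3563676 = 1665760*(1/301401) - 184502*1/3563676 = 1665760/301401 - 92251/1781838 = 36300122509/6630219198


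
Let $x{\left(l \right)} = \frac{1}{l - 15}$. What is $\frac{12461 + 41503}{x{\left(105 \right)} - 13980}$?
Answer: $- \frac{4856760}{1258199} \approx -3.8601$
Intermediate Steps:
$x{\left(l \right)} = \frac{1}{-15 + l}$
$\frac{12461 + 41503}{x{\left(105 \right)} - 13980} = \frac{12461 + 41503}{\frac{1}{-15 + 105} - 13980} = \frac{53964}{\frac{1}{90} - 13980} = \frac{53964}{- \frac{1258199}{90}} = 53964 \left(- \frac{90}{1258199}\right) = - \frac{4856760}{1258199}$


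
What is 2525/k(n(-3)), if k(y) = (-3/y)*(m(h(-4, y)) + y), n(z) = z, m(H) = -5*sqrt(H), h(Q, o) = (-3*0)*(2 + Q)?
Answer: -2525/3 ≈ -841.67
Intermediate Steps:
h(Q, o) = 0 (h(Q, o) = 0*(2 + Q) = 0)
k(y) = -3 (k(y) = (-3/y)*(-5*sqrt(0) + y) = (-3/y)*(-5*0 + y) = (-3/y)*(0 + y) = (-3/y)*y = -3)
2525/k(n(-3)) = 2525/(-3) = 2525*(-1/3) = -2525/3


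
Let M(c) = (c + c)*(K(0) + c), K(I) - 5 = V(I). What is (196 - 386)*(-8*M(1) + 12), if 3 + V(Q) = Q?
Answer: 6840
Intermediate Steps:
V(Q) = -3 + Q
K(I) = 2 + I (K(I) = 5 + (-3 + I) = 2 + I)
M(c) = 2*c*(2 + c) (M(c) = (c + c)*((2 + 0) + c) = (2*c)*(2 + c) = 2*c*(2 + c))
(196 - 386)*(-8*M(1) + 12) = (196 - 386)*(-16*(2 + 1) + 12) = -190*(-16*3 + 12) = -190*(-8*6 + 12) = -190*(-48 + 12) = -190*(-36) = 6840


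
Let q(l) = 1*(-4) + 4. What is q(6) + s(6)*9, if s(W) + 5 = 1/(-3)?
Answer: -48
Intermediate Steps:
q(l) = 0 (q(l) = -4 + 4 = 0)
s(W) = -16/3 (s(W) = -5 + 1/(-3) = -5 - ⅓ = -16/3)
q(6) + s(6)*9 = 0 - 16/3*9 = 0 - 48 = -48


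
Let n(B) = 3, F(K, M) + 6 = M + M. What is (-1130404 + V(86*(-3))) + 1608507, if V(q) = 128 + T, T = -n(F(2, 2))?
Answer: 478228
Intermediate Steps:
F(K, M) = -6 + 2*M (F(K, M) = -6 + (M + M) = -6 + 2*M)
T = -3 (T = -1*3 = -3)
V(q) = 125 (V(q) = 128 - 3 = 125)
(-1130404 + V(86*(-3))) + 1608507 = (-1130404 + 125) + 1608507 = -1130279 + 1608507 = 478228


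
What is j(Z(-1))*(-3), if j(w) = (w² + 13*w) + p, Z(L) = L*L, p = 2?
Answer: -48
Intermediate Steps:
Z(L) = L²
j(w) = 2 + w² + 13*w (j(w) = (w² + 13*w) + 2 = 2 + w² + 13*w)
j(Z(-1))*(-3) = (2 + ((-1)²)² + 13*(-1)²)*(-3) = (2 + 1² + 13*1)*(-3) = (2 + 1 + 13)*(-3) = 16*(-3) = -48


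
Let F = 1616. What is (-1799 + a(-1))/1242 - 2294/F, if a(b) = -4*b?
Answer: -1437467/501768 ≈ -2.8648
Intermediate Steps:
(-1799 + a(-1))/1242 - 2294/F = (-1799 - 4*(-1))/1242 - 2294/1616 = (-1799 + 4)*(1/1242) - 2294*1/1616 = -1795*1/1242 - 1147/808 = -1795/1242 - 1147/808 = -1437467/501768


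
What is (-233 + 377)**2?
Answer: 20736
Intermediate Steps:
(-233 + 377)**2 = 144**2 = 20736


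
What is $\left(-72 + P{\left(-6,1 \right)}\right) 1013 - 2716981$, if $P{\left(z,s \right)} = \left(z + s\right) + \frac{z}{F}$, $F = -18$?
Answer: $- \frac{8383933}{3} \approx -2.7946 \cdot 10^{6}$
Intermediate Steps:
$P{\left(z,s \right)} = s + \frac{17 z}{18}$ ($P{\left(z,s \right)} = \left(z + s\right) + \frac{z}{-18} = \left(s + z\right) + z \left(- \frac{1}{18}\right) = \left(s + z\right) - \frac{z}{18} = s + \frac{17 z}{18}$)
$\left(-72 + P{\left(-6,1 \right)}\right) 1013 - 2716981 = \left(-72 + \left(1 + \frac{17}{18} \left(-6\right)\right)\right) 1013 - 2716981 = \left(-72 + \left(1 - \frac{17}{3}\right)\right) 1013 - 2716981 = \left(-72 - \frac{14}{3}\right) 1013 - 2716981 = \left(- \frac{230}{3}\right) 1013 - 2716981 = - \frac{232990}{3} - 2716981 = - \frac{8383933}{3}$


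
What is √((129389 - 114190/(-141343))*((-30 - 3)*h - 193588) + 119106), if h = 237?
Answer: I*√520625656347247944285/141343 ≈ 1.6143e+5*I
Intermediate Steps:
√((129389 - 114190/(-141343))*((-30 - 3)*h - 193588) + 119106) = √((129389 - 114190/(-141343))*((-30 - 3)*237 - 193588) + 119106) = √((129389 - 114190*(-1/141343))*(-33*237 - 193588) + 119106) = √((129389 + 114190/141343)*(-7821 - 193588) + 119106) = √((18288343617/141343)*(-201409) + 119106) = √(-3683436999556353/141343 + 119106) = √(-3683420164756995/141343) = I*√520625656347247944285/141343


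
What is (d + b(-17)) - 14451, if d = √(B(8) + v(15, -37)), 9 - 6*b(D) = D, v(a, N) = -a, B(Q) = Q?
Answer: -43340/3 + I*√7 ≈ -14447.0 + 2.6458*I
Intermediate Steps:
b(D) = 3/2 - D/6
d = I*√7 (d = √(8 - 1*15) = √(8 - 15) = √(-7) = I*√7 ≈ 2.6458*I)
(d + b(-17)) - 14451 = (I*√7 + (3/2 - ⅙*(-17))) - 14451 = (I*√7 + (3/2 + 17/6)) - 14451 = (I*√7 + 13/3) - 14451 = (13/3 + I*√7) - 14451 = -43340/3 + I*√7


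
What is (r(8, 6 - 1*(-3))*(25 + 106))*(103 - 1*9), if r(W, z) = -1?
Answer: -12314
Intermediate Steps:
(r(8, 6 - 1*(-3))*(25 + 106))*(103 - 1*9) = (-(25 + 106))*(103 - 1*9) = (-1*131)*(103 - 9) = -131*94 = -12314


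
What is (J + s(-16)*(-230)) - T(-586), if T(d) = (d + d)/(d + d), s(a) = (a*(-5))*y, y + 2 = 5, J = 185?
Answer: -55016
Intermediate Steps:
y = 3 (y = -2 + 5 = 3)
s(a) = -15*a (s(a) = (a*(-5))*3 = -5*a*3 = -15*a)
T(d) = 1 (T(d) = (2*d)/((2*d)) = (2*d)*(1/(2*d)) = 1)
(J + s(-16)*(-230)) - T(-586) = (185 - 15*(-16)*(-230)) - 1*1 = (185 + 240*(-230)) - 1 = (185 - 55200) - 1 = -55015 - 1 = -55016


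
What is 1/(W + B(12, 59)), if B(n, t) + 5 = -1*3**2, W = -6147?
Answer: -1/6161 ≈ -0.00016231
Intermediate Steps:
B(n, t) = -14 (B(n, t) = -5 - 1*3**2 = -5 - 1*9 = -5 - 9 = -14)
1/(W + B(12, 59)) = 1/(-6147 - 14) = 1/(-6161) = -1/6161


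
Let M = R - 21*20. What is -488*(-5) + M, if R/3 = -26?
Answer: 1942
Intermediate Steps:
R = -78 (R = 3*(-26) = -78)
M = -498 (M = -78 - 21*20 = -78 - 420 = -498)
-488*(-5) + M = -488*(-5) - 498 = 2440 - 498 = 1942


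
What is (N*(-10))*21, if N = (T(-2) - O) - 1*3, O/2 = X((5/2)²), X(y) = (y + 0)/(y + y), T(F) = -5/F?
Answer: 315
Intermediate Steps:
X(y) = ½ (X(y) = y/((2*y)) = y*(1/(2*y)) = ½)
O = 1 (O = 2*(½) = 1)
N = -3/2 (N = (-5/(-2) - 1*1) - 1*3 = (-5*(-½) - 1) - 3 = (5/2 - 1) - 3 = 3/2 - 3 = -3/2 ≈ -1.5000)
(N*(-10))*21 = -3/2*(-10)*21 = 15*21 = 315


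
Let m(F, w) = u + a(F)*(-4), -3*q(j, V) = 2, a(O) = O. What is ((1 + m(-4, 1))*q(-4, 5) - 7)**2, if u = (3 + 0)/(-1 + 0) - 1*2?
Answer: 225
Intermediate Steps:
q(j, V) = -2/3 (q(j, V) = -1/3*2 = -2/3)
u = -5 (u = 3/(-1) - 2 = 3*(-1) - 2 = -3 - 2 = -5)
m(F, w) = -5 - 4*F (m(F, w) = -5 + F*(-4) = -5 - 4*F)
((1 + m(-4, 1))*q(-4, 5) - 7)**2 = ((1 + (-5 - 4*(-4)))*(-2/3) - 7)**2 = ((1 + (-5 + 16))*(-2/3) - 7)**2 = ((1 + 11)*(-2/3) - 7)**2 = (12*(-2/3) - 7)**2 = (-8 - 7)**2 = (-15)**2 = 225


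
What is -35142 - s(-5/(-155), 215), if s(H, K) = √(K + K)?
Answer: -35142 - √430 ≈ -35163.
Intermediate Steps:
s(H, K) = √2*√K (s(H, K) = √(2*K) = √2*√K)
-35142 - s(-5/(-155), 215) = -35142 - √2*√215 = -35142 - √430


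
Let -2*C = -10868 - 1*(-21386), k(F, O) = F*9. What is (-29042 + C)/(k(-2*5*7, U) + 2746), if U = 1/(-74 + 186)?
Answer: -34301/2116 ≈ -16.210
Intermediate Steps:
U = 1/112 ≈ 0.0089286
k(F, O) = 9*F
C = -5259 (C = -(-10868 - 1*(-21386))/2 = -(-10868 + 21386)/2 = -1/2*10518 = -5259)
(-29042 + C)/(k(-2*5*7, U) + 2746) = (-29042 - 5259)/(9*(-2*5*7) + 2746) = -34301/(9*(-10*7) + 2746) = -34301/(9*(-70) + 2746) = -34301/(-630 + 2746) = -34301/2116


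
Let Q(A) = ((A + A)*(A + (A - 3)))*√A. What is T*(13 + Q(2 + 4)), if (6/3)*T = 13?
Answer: 169/2 + 702*√6 ≈ 1804.0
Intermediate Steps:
T = 13/2 (T = (½)*13 = 13/2 ≈ 6.5000)
Q(A) = 2*A^(3/2)*(-3 + 2*A) (Q(A) = ((2*A)*(A + (-3 + A)))*√A = ((2*A)*(-3 + 2*A))*√A = (2*A*(-3 + 2*A))*√A = 2*A^(3/2)*(-3 + 2*A))
T*(13 + Q(2 + 4)) = 13*(13 + (2 + 4)^(3/2)*(-6 + 4*(2 + 4)))/2 = 13*(13 + 6^(3/2)*(-6 + 4*6))/2 = 13*(13 + (6*√6)*(-6 + 24))/2 = 13*(13 + (6*√6)*18)/2 = 13*(13 + 108*√6)/2 = 169/2 + 702*√6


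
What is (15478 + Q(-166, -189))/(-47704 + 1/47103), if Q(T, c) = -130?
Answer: -722936844/2247001511 ≈ -0.32173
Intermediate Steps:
(15478 + Q(-166, -189))/(-47704 + 1/47103) = (15478 - 130)/(-47704 + 1/47103) = 15348/(-47704 + 1/47103) = 15348/(-2247001511/47103) = 15348*(-47103/2247001511) = -722936844/2247001511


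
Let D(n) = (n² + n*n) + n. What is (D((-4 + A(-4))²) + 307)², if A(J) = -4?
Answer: 73324969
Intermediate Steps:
D(n) = n + 2*n² (D(n) = (n² + n²) + n = 2*n² + n = n + 2*n²)
(D((-4 + A(-4))²) + 307)² = ((-4 - 4)²*(1 + 2*(-4 - 4)²) + 307)² = ((-8)²*(1 + 2*(-8)²) + 307)² = (64*(1 + 2*64) + 307)² = (64*(1 + 128) + 307)² = (64*129 + 307)² = (8256 + 307)² = 8563² = 73324969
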